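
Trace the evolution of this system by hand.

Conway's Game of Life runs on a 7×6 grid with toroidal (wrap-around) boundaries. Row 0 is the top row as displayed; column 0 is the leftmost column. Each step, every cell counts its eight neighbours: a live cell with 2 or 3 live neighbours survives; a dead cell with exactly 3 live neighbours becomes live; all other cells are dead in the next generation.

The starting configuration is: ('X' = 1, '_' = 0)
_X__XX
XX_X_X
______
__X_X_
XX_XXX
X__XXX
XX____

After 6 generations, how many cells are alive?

13

k=0  _X__XX
XX_X_X
______
__X_X_
XX_XXX
X__XXX
XX____
k=1  ____X_
_XX__X
XXXXXX
XXX_X_
_X____
___X__
_XXX__
k=2  X___X_
______
______
____X_
XX_X__
_X_X__
__XXX_
k=3  ____XX
______
______
______
XX_XX_
XX____
_XX_XX
k=4  X__XXX
______
______
______
XXX__X
______
_XXXX_
k=5  XX___X
____XX
______
XX____
XX____
____XX
XXX___
k=6  __X_X_
____XX
X____X
XX____
_X____
__X__X
__X_X_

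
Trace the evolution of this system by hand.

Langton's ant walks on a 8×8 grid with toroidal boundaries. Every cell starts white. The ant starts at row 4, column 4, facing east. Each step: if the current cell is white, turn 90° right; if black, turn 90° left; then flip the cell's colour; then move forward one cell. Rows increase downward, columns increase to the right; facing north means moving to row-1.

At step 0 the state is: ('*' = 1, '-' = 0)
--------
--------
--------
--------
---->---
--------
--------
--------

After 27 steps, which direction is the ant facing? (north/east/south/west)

north

k=0  --------
--------
--------
--------
---->---
--------
--------
--------
k=1  --------
--------
--------
--------
----*---
----v---
--------
--------
k=2  --------
--------
--------
--------
----*---
---<*---
--------
--------
k=3  --------
--------
--------
--------
---^*---
---**---
--------
--------
k=4  --------
--------
--------
--------
---*>---
---**---
--------
--------
k=5  --------
--------
--------
----^---
---*----
---**---
--------
--------
k=6  --------
--------
--------
----*>--
---*----
---**---
--------
--------
k=7  --------
--------
--------
----**--
---*-v--
---**---
--------
--------
k=8  --------
--------
--------
----**--
---*<*--
---**---
--------
--------
k=9  --------
--------
--------
----^*--
---***--
---**---
--------
--------
k=10  --------
--------
--------
---<-*--
---***--
---**---
--------
--------
k=11  --------
--------
---^----
---*-*--
---***--
---**---
--------
--------
k=12  --------
--------
---*>---
---*-*--
---***--
---**---
--------
--------
k=13  --------
--------
---**---
---*v*--
---***--
---**---
--------
--------
k=14  --------
--------
---**---
---<**--
---***--
---**---
--------
--------
k=15  --------
--------
---**---
----**--
---v**--
---**---
--------
--------
k=16  --------
--------
---**---
----**--
---->*--
---**---
--------
--------
k=17  --------
--------
---**---
----^*--
-----*--
---**---
--------
--------
k=18  --------
--------
---**---
---<-*--
-----*--
---**---
--------
--------
k=19  --------
--------
---^*---
---*-*--
-----*--
---**---
--------
--------
k=20  --------
--------
--<-*---
---*-*--
-----*--
---**---
--------
--------
k=21  --------
--^-----
--*-*---
---*-*--
-----*--
---**---
--------
--------
k=22  --------
--*>----
--*-*---
---*-*--
-----*--
---**---
--------
--------
k=23  --------
--**----
--*v*---
---*-*--
-----*--
---**---
--------
--------
k=24  --------
--**----
--<**---
---*-*--
-----*--
---**---
--------
--------
k=25  --------
--**----
---**---
--v*-*--
-----*--
---**---
--------
--------
k=26  --------
--**----
---**---
-<**-*--
-----*--
---**---
--------
--------
k=27  --------
--**----
-^-**---
-***-*--
-----*--
---**---
--------
--------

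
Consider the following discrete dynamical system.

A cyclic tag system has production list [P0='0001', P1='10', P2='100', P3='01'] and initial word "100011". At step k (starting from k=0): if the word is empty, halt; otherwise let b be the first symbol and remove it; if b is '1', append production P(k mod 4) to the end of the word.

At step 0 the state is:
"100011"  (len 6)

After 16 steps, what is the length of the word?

t=0: "100011"  (len 6)
t=1: "000110001"  (len 9)
t=2: "00110001"  (len 8)
t=3: "0110001"  (len 7)
t=4: "110001"  (len 6)
t=5: "100010001"  (len 9)
t=6: "0001000110"  (len 10)
t=7: "001000110"  (len 9)
t=8: "01000110"  (len 8)
t=9: "1000110"  (len 7)
t=10: "00011010"  (len 8)
t=11: "0011010"  (len 7)
t=12: "011010"  (len 6)
t=13: "11010"  (len 5)
t=14: "101010"  (len 6)
t=15: "01010100"  (len 8)
t=16: "1010100"  (len 7)

7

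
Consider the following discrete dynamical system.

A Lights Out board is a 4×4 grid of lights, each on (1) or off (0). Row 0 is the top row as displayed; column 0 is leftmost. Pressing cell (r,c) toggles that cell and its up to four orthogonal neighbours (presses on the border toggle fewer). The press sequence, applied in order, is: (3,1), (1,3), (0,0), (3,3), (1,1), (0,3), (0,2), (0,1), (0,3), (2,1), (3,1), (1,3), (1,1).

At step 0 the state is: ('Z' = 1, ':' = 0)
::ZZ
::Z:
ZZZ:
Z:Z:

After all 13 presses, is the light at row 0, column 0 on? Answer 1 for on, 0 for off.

0

0) ::ZZ
::Z:
ZZZ:
Z:Z:
1) ::ZZ
::Z:
Z:Z:
:Z::
2) ::Z:
:::Z
Z:ZZ
:Z::
3) ZZZ:
Z::Z
Z:ZZ
:Z::
4) ZZZ:
Z::Z
Z:Z:
:ZZZ
5) Z:Z:
:ZZZ
ZZZ:
:ZZZ
6) Z::Z
:ZZ:
ZZZ:
:ZZZ
7) ZZZ:
:Z::
ZZZ:
:ZZZ
8) ::::
::::
ZZZ:
:ZZZ
9) ::ZZ
:::Z
ZZZ:
:ZZZ
10) ::ZZ
:Z:Z
::::
::ZZ
11) ::ZZ
:Z:Z
:Z::
ZZ:Z
12) ::Z:
:ZZ:
:Z:Z
ZZ:Z
13) :ZZ:
Z:::
:::Z
ZZ:Z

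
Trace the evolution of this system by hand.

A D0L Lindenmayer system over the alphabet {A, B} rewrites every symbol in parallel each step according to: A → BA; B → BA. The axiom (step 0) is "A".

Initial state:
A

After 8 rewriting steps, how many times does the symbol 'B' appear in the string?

128

t=0: A
t=1: BA
t=2: BABA
t=3: BABABABA
t=4: BABABABABABABABA
t=5: BABABABABABABABABABABABABABABABA
t=6: BABABABABABABABABABABABABABABABABABABABABABABABABABABABABABABABA
t=7: BABABABABABABABABABABABABABABABABABABABABABABABABABABABABA…BABABABABABABABABABABABABABABABABABABABABABABABABABABABABA  (len 128)
t=8: BABABABABABABABABABABABABABABABABABABABABABABABABABABABABA…BABABABABABABABABABABABABABABABABABABABABABABABABABABABABA  (len 256)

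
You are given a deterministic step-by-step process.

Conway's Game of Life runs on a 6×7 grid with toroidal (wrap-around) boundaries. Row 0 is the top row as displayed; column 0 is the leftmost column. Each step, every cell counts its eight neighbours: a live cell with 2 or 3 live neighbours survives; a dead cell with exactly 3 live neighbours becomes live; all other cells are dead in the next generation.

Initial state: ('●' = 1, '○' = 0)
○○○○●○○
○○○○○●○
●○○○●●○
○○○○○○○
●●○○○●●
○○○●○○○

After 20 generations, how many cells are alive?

18

0) ○○○○●○○
○○○○○●○
●○○○●●○
○○○○○○○
●●○○○●●
○○○●○○○
1) ○○○○●○○
○○○○○●●
○○○○●●●
○●○○●○○
●○○○○○●
●○○○●●●
2) ●○○○●○○
○○○○○○●
●○○○●○●
○○○○●○○
○●○○●○○
●○○○●○○
3) ●○○○○●●
○○○○○○●
●○○○○○●
●○○●●○○
○○○●●●○
●●○●●●○
4) ○●○○○○○
○○○○○○○
●○○○○●●
●○○●○○○
●●○○○○○
●●●●○○○
5) ●●○○○○○
●○○○○○●
●○○○○○●
○○○○○○○
○○○●○○●
○○○○○○○
6) ●●○○○○●
○○○○○○○
●○○○○○●
●○○○○○●
○○○○○○○
●○○○○○○
7) ●●○○○○●
○●○○○○○
●○○○○○●
●○○○○○●
●○○○○○●
●●○○○○●
8) ○○●○○○●
○●○○○○○
○●○○○○●
○●○○○●○
○○○○○●○
○○○○○●○
9) ○○○○○○○
○●●○○○○
○●●○○○○
●○○○○●●
○○○○●●●
○○○○○●●
10) ○○○○○○○
○●●○○○○
○○●○○○●
●●○○●○○
○○○○●○○
○○○○●○●
11) ○○○○○○○
○●●○○○○
○○●●○○○
●●○●○●○
●○○●●○○
○○○○○●○
12) ○○○○○○○
○●●●○○○
●○○●●○○
●●○○○○●
●●●●○●○
○○○○●○○
13) ○○●●○○○
○●●●●○○
○○○●●○●
○○○○○●○
○○●●●●○
○●●●●○○
14) ○○○○○○○
○●○○○●○
○○○○○○○
○○●○○○●
○●○○○●○
○●○○○●○
15) ○○○○○○○
○○○○○○○
○○○○○○○
○○○○○○○
●●●○○●●
○○○○○○○
16) ○○○○○○○
○○○○○○○
○○○○○○○
●●○○○○●
●●○○○○●
●●○○○○●
17) ●○○○○○○
○○○○○○○
●○○○○○○
○●○○○○●
○○●○○●○
○●○○○○●
18) ●○○○○○○
○○○○○○○
●○○○○○○
●●○○○○●
○●●○○●●
●●○○○○●
19) ●●○○○○●
○○○○○○○
●●○○○○●
○○●○○●○
○○●○○●○
○○●○○●○
20) ●●○○○○●
○○○○○○○
●●○○○○●
●○●○○●○
○●●●●●●
●○●○○●○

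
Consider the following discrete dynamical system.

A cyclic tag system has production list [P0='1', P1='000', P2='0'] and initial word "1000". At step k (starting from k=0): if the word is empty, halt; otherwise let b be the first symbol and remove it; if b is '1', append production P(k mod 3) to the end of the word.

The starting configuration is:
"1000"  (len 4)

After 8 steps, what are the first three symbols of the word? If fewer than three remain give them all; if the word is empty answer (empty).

0) "1000"  (len 4)
1) "0001"  (len 4)
2) "001"  (len 3)
3) "01"  (len 2)
4) "1"  (len 1)
5) "000"  (len 3)
6) "00"  (len 2)
7) "0"  (len 1)
8) (halted — word empty)

(empty)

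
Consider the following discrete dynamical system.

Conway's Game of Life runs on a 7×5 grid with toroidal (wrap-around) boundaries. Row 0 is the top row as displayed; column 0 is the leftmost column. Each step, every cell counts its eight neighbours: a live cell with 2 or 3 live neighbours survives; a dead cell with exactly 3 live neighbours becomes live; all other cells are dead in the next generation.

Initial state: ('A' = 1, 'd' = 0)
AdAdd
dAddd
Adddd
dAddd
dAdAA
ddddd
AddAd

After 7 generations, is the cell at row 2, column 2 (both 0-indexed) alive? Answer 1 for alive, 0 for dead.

0) AdAdd
dAddd
Adddd
dAddd
dAdAA
ddddd
AddAd
1) AdAdA
AAddd
AAddd
dAAdA
AdAdd
AdAAd
dAddA
2) ddAAA
ddAdd
ddddA
ddAAA
Adddd
AdAAd
ddddd
3) ddAAd
ddAdA
ddAdA
AddAA
Adddd
dAddA
dAddd
4) dAAAd
dAAdA
dAAdd
AAdAd
dAdAd
dAddd
AAdAd
5) ddddd
ddddd
ddddA
AddAA
dAddA
dAddA
AddAA
6) ddddA
ddddd
AddAA
dddAd
dAAdd
dAAdd
AddAA
7) AddAA
AddAd
dddAA
AAdAd
dAdAd
ddddA
AAAAA

0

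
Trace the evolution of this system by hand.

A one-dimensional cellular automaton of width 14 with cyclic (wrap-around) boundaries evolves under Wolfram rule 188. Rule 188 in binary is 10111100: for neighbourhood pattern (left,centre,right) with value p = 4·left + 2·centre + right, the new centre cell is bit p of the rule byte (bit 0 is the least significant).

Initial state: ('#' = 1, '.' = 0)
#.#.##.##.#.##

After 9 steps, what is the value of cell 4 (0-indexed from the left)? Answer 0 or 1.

k=0  #.#.##.##.#.##
k=1  .####.##.#####
k=2  ####.##.#####.
k=3  ###.##.#####.#
k=4  ##.##.#####.##
k=5  #.##.#####.###
k=6  .##.#####.####
k=7  ##.#####.####.
k=8  #.#####.####.#
k=9  .#####.####.##

1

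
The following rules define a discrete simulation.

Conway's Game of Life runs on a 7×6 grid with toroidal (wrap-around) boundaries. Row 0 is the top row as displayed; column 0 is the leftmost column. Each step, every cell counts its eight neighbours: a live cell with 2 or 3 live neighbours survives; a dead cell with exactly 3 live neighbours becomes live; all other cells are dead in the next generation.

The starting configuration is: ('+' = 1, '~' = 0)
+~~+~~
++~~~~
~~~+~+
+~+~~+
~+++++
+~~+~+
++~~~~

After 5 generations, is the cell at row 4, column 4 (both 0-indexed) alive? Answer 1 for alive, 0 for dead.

t=0: +~~+~~
++~~~~
~~~+~+
+~+~~+
~+++++
+~~+~+
++~~~~
t=1: ~~+~~+
+++~++
~~+~++
~~~~~~
~~~~~~
~~~+~~
~++~+~
t=2: ~~~~~~
~~+~~~
~~+~+~
~~~~~~
~~~~~~
~~++~~
~++~+~
t=3: ~+++~~
~~~+~~
~~~+~~
~~~~~~
~~~~~~
~+++~~
~++~~~
t=4: ~+~+~~
~~~++~
~~~~~~
~~~~~~
~~+~~~
~+~+~~
+~~~~~
t=5: ~~+++~
~~+++~
~~~~~~
~~~~~~
~~+~~~
~++~~~
++~~~~

0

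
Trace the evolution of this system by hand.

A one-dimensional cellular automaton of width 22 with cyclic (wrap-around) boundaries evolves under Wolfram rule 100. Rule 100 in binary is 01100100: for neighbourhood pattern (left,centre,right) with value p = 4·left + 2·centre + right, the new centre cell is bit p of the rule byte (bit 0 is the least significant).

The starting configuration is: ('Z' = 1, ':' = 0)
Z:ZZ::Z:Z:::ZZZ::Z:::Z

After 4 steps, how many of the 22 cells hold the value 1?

t=0: Z:ZZ::Z:Z:::ZZZ::Z:::Z
t=1: ZZ:Z::ZZZ:::::Z::Z::::
t=2: :ZZZ::::Z:::::Z::Z::::
t=3: :::Z::::Z:::::Z::Z::::
t=4: :::Z::::Z:::::Z::Z::::

4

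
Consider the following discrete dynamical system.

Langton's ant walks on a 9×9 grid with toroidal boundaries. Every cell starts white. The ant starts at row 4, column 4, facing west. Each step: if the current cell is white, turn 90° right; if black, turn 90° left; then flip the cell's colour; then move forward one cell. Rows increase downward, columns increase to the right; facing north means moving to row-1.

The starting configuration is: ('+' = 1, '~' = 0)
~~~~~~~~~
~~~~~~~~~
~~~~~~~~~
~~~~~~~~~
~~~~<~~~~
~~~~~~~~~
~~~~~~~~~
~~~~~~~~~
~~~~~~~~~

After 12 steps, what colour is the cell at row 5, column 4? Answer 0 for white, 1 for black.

step 0: ~~~~~~~~~
~~~~~~~~~
~~~~~~~~~
~~~~~~~~~
~~~~<~~~~
~~~~~~~~~
~~~~~~~~~
~~~~~~~~~
~~~~~~~~~
step 1: ~~~~~~~~~
~~~~~~~~~
~~~~~~~~~
~~~~^~~~~
~~~~+~~~~
~~~~~~~~~
~~~~~~~~~
~~~~~~~~~
~~~~~~~~~
step 2: ~~~~~~~~~
~~~~~~~~~
~~~~~~~~~
~~~~+>~~~
~~~~+~~~~
~~~~~~~~~
~~~~~~~~~
~~~~~~~~~
~~~~~~~~~
step 3: ~~~~~~~~~
~~~~~~~~~
~~~~~~~~~
~~~~++~~~
~~~~+v~~~
~~~~~~~~~
~~~~~~~~~
~~~~~~~~~
~~~~~~~~~
step 4: ~~~~~~~~~
~~~~~~~~~
~~~~~~~~~
~~~~++~~~
~~~~<+~~~
~~~~~~~~~
~~~~~~~~~
~~~~~~~~~
~~~~~~~~~
step 5: ~~~~~~~~~
~~~~~~~~~
~~~~~~~~~
~~~~++~~~
~~~~~+~~~
~~~~v~~~~
~~~~~~~~~
~~~~~~~~~
~~~~~~~~~
step 6: ~~~~~~~~~
~~~~~~~~~
~~~~~~~~~
~~~~++~~~
~~~~~+~~~
~~~<+~~~~
~~~~~~~~~
~~~~~~~~~
~~~~~~~~~
step 7: ~~~~~~~~~
~~~~~~~~~
~~~~~~~~~
~~~~++~~~
~~~^~+~~~
~~~++~~~~
~~~~~~~~~
~~~~~~~~~
~~~~~~~~~
step 8: ~~~~~~~~~
~~~~~~~~~
~~~~~~~~~
~~~~++~~~
~~~+>+~~~
~~~++~~~~
~~~~~~~~~
~~~~~~~~~
~~~~~~~~~
step 9: ~~~~~~~~~
~~~~~~~~~
~~~~~~~~~
~~~~++~~~
~~~+++~~~
~~~+v~~~~
~~~~~~~~~
~~~~~~~~~
~~~~~~~~~
step 10: ~~~~~~~~~
~~~~~~~~~
~~~~~~~~~
~~~~++~~~
~~~+++~~~
~~~+~>~~~
~~~~~~~~~
~~~~~~~~~
~~~~~~~~~
step 11: ~~~~~~~~~
~~~~~~~~~
~~~~~~~~~
~~~~++~~~
~~~+++~~~
~~~+~+~~~
~~~~~v~~~
~~~~~~~~~
~~~~~~~~~
step 12: ~~~~~~~~~
~~~~~~~~~
~~~~~~~~~
~~~~++~~~
~~~+++~~~
~~~+~+~~~
~~~~<+~~~
~~~~~~~~~
~~~~~~~~~

0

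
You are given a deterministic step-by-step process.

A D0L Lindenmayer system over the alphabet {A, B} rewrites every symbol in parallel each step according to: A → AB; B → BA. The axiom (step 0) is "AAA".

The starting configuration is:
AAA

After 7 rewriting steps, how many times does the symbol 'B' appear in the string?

[0] AAA
[1] ABABAB
[2] ABBAABBAABBA
[3] ABBABAABABBABAABABBABAAB
[4] ABBABAABBAABABBAABBABAABBAABABBAABBABAABBAABABBA
[5] ABBABAABBAABABBABAABABBAABBABAABABBABAABBAABABBABAABABBAABBABAABABBABAABBAABABBABAABABBAABBABAAB
[6] ABBABAABBAABABBABAABABBAABBABAABBAABABBAABBABAABABBABAABBA…ABBAABABBABAABABBAABBABAABBAABABBAABBABAABABBABAABBAABABBA  (len 192)
[7] ABBABAABBAABABBABAABABBAABBABAABBAABABBAABBABAABABBABAABBA…BAABBABAABABBABAABBAABABBAABBABAABBAABABBABAABABBAABBABAAB  (len 384)

192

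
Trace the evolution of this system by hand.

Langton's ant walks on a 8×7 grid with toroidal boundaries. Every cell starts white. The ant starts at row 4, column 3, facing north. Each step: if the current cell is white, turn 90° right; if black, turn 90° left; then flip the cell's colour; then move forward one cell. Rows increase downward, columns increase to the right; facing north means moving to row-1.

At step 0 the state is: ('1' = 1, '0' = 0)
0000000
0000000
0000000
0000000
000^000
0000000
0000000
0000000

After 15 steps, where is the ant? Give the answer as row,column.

5,3

t=0: 0000000
0000000
0000000
0000000
000^000
0000000
0000000
0000000
t=1: 0000000
0000000
0000000
0000000
0001>00
0000000
0000000
0000000
t=2: 0000000
0000000
0000000
0000000
0001100
0000v00
0000000
0000000
t=3: 0000000
0000000
0000000
0000000
0001100
000<100
0000000
0000000
t=4: 0000000
0000000
0000000
0000000
000^100
0001100
0000000
0000000
t=5: 0000000
0000000
0000000
0000000
00<0100
0001100
0000000
0000000
t=6: 0000000
0000000
0000000
00^0000
0010100
0001100
0000000
0000000
t=7: 0000000
0000000
0000000
001>000
0010100
0001100
0000000
0000000
t=8: 0000000
0000000
0000000
0011000
001v100
0001100
0000000
0000000
t=9: 0000000
0000000
0000000
0011000
00<1100
0001100
0000000
0000000
t=10: 0000000
0000000
0000000
0011000
0001100
00v1100
0000000
0000000
t=11: 0000000
0000000
0000000
0011000
0001100
0<11100
0000000
0000000
t=12: 0000000
0000000
0000000
0011000
0^01100
0111100
0000000
0000000
t=13: 0000000
0000000
0000000
0011000
01>1100
0111100
0000000
0000000
t=14: 0000000
0000000
0000000
0011000
0111100
01v1100
0000000
0000000
t=15: 0000000
0000000
0000000
0011000
0111100
010>100
0000000
0000000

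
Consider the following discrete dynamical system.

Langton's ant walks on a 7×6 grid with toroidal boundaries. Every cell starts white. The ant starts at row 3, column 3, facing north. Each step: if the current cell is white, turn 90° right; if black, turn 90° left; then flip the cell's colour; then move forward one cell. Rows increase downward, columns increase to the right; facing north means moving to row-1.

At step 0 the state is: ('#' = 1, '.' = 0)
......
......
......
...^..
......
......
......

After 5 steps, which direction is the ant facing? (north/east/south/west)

t=0: ......
......
......
...^..
......
......
......
t=1: ......
......
......
...#>.
......
......
......
t=2: ......
......
......
...##.
....v.
......
......
t=3: ......
......
......
...##.
...<#.
......
......
t=4: ......
......
......
...^#.
...##.
......
......
t=5: ......
......
......
..<.#.
...##.
......
......

west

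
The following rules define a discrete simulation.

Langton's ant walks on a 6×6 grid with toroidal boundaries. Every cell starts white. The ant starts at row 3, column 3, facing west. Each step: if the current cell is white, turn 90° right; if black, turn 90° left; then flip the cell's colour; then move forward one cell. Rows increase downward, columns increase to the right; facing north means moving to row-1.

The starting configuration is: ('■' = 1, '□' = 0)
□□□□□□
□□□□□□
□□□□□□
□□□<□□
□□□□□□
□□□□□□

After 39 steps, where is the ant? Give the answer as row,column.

3,0

t=0: □□□□□□
□□□□□□
□□□□□□
□□□<□□
□□□□□□
□□□□□□
t=1: □□□□□□
□□□□□□
□□□^□□
□□□■□□
□□□□□□
□□□□□□
t=2: □□□□□□
□□□□□□
□□□■>□
□□□■□□
□□□□□□
□□□□□□
t=3: □□□□□□
□□□□□□
□□□■■□
□□□■v□
□□□□□□
□□□□□□
t=4: □□□□□□
□□□□□□
□□□■■□
□□□<■□
□□□□□□
□□□□□□
t=5: □□□□□□
□□□□□□
□□□■■□
□□□□■□
□□□v□□
□□□□□□
t=6: □□□□□□
□□□□□□
□□□■■□
□□□□■□
□□<■□□
□□□□□□
t=7: □□□□□□
□□□□□□
□□□■■□
□□^□■□
□□■■□□
□□□□□□
t=8: □□□□□□
□□□□□□
□□□■■□
□□■>■□
□□■■□□
□□□□□□
t=9: □□□□□□
□□□□□□
□□□■■□
□□■■■□
□□■v□□
□□□□□□
t=10: □□□□□□
□□□□□□
□□□■■□
□□■■■□
□□■□>□
□□□□□□
t=11: □□□□□□
□□□□□□
□□□■■□
□□■■■□
□□■□■□
□□□□v□
t=12: □□□□□□
□□□□□□
□□□■■□
□□■■■□
□□■□■□
□□□<■□
t=13: □□□□□□
□□□□□□
□□□■■□
□□■■■□
□□■^■□
□□□■■□
t=14: □□□□□□
□□□□□□
□□□■■□
□□■■■□
□□■■>□
□□□■■□
t=15: □□□□□□
□□□□□□
□□□■■□
□□■■^□
□□■■□□
□□□■■□
t=16: □□□□□□
□□□□□□
□□□■■□
□□■<□□
□□■■□□
□□□■■□
t=17: □□□□□□
□□□□□□
□□□■■□
□□■□□□
□□■v□□
□□□■■□
t=18: □□□□□□
□□□□□□
□□□■■□
□□■□□□
□□■□>□
□□□■■□
t=19: □□□□□□
□□□□□□
□□□■■□
□□■□□□
□□■□■□
□□□■v□
t=20: □□□□□□
□□□□□□
□□□■■□
□□■□□□
□□■□■□
□□□■□>
t=21: □□□□□v
□□□□□□
□□□■■□
□□■□□□
□□■□■□
□□□■□■
t=22: □□□□<■
□□□□□□
□□□■■□
□□■□□□
□□■□■□
□□□■□■
t=23: □□□□■■
□□□□□□
□□□■■□
□□■□□□
□□■□■□
□□□■^■
t=24: □□□□■■
□□□□□□
□□□■■□
□□■□□□
□□■□■□
□□□■■>
t=25: □□□□■■
□□□□□□
□□□■■□
□□■□□□
□□■□■^
□□□■■□
t=26: □□□□■■
□□□□□□
□□□■■□
□□■□□□
>□■□■■
□□□■■□
t=27: □□□□■■
□□□□□□
□□□■■□
□□■□□□
■□■□■■
v□□■■□
t=28: □□□□■■
□□□□□□
□□□■■□
□□■□□□
■□■□■■
■□□■■<
t=29: □□□□■■
□□□□□□
□□□■■□
□□■□□□
■□■□■^
■□□■■■
t=30: □□□□■■
□□□□□□
□□□■■□
□□■□□□
■□■□<□
■□□■■■
t=31: □□□□■■
□□□□□□
□□□■■□
□□■□□□
■□■□□□
■□□■v■
t=32: □□□□■■
□□□□□□
□□□■■□
□□■□□□
■□■□□□
■□□■□>
t=33: □□□□■■
□□□□□□
□□□■■□
□□■□□□
■□■□□^
■□□■□□
t=34: □□□□■■
□□□□□□
□□□■■□
□□■□□□
>□■□□■
■□□■□□
t=35: □□□□■■
□□□□□□
□□□■■□
^□■□□□
□□■□□■
■□□■□□
t=36: □□□□■■
□□□□□□
□□□■■□
■>■□□□
□□■□□■
■□□■□□
t=37: □□□□■■
□□□□□□
□□□■■□
■■■□□□
□v■□□■
■□□■□□
t=38: □□□□■■
□□□□□□
□□□■■□
■■■□□□
<■■□□■
■□□■□□
t=39: □□□□■■
□□□□□□
□□□■■□
^■■□□□
■■■□□■
■□□■□□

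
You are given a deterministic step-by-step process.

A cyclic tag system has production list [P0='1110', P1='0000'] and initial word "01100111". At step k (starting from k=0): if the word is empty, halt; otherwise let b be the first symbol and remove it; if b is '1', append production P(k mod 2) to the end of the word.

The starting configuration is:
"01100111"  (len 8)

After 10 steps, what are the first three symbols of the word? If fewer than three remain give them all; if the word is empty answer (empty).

[0] "01100111"  (len 8)
[1] "1100111"  (len 7)
[2] "1001110000"  (len 10)
[3] "0011100001110"  (len 13)
[4] "011100001110"  (len 12)
[5] "11100001110"  (len 11)
[6] "11000011100000"  (len 14)
[7] "10000111000001110"  (len 17)
[8] "00001110000011100000"  (len 20)
[9] "0001110000011100000"  (len 19)
[10] "001110000011100000"  (len 18)

001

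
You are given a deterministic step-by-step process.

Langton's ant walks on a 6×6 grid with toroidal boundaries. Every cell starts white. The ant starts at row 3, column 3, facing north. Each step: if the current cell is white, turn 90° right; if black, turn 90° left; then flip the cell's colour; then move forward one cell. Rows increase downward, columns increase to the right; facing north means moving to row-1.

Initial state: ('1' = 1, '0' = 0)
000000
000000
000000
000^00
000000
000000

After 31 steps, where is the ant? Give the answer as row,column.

0) 000000
000000
000000
000^00
000000
000000
1) 000000
000000
000000
0001>0
000000
000000
2) 000000
000000
000000
000110
0000v0
000000
3) 000000
000000
000000
000110
000<10
000000
4) 000000
000000
000000
000^10
000110
000000
5) 000000
000000
000000
00<010
000110
000000
6) 000000
000000
00^000
001010
000110
000000
7) 000000
000000
001>00
001010
000110
000000
8) 000000
000000
001100
001v10
000110
000000
9) 000000
000000
001100
00<110
000110
000000
10) 000000
000000
001100
000110
00v110
000000
11) 000000
000000
001100
000110
0<1110
000000
12) 000000
000000
001100
0^0110
011110
000000
13) 000000
000000
001100
01>110
011110
000000
14) 000000
000000
001100
011110
01v110
000000
15) 000000
000000
001100
011110
010>10
000000
16) 000000
000000
001100
011^10
010010
000000
17) 000000
000000
001100
01<010
010010
000000
18) 000000
000000
001100
010010
01v010
000000
19) 000000
000000
001100
010010
0<1010
000000
20) 000000
000000
001100
010010
001010
0v0000
21) 000000
000000
001100
010010
001010
<10000
22) 000000
000000
001100
010010
^01010
110000
23) 000000
000000
001100
010010
1>1010
110000
24) 000000
000000
001100
010010
111010
1v0000
25) 000000
000000
001100
010010
111010
10>000
26) 00v000
000000
001100
010010
111010
101000
27) 0<1000
000000
001100
010010
111010
101000
28) 011000
000000
001100
010010
111010
1^1000
29) 011000
000000
001100
010010
111010
11>000
30) 011000
000000
001100
010010
11^010
110000
31) 011000
000000
001100
010010
1<0010
110000

4,1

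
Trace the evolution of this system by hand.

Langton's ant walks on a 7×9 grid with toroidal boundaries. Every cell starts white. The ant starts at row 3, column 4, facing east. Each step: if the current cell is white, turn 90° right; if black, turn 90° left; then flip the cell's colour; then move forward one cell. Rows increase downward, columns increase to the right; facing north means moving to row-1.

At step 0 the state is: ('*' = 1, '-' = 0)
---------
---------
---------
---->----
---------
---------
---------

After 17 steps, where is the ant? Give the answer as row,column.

0) ---------
---------
---------
---->----
---------
---------
---------
1) ---------
---------
---------
----*----
----v----
---------
---------
2) ---------
---------
---------
----*----
---<*----
---------
---------
3) ---------
---------
---------
---^*----
---**----
---------
---------
4) ---------
---------
---------
---*>----
---**----
---------
---------
5) ---------
---------
----^----
---*-----
---**----
---------
---------
6) ---------
---------
----*>---
---*-----
---**----
---------
---------
7) ---------
---------
----**---
---*-v---
---**----
---------
---------
8) ---------
---------
----**---
---*<*---
---**----
---------
---------
9) ---------
---------
----^*---
---***---
---**----
---------
---------
10) ---------
---------
---<-*---
---***---
---**----
---------
---------
11) ---------
---^-----
---*-*---
---***---
---**----
---------
---------
12) ---------
---*>----
---*-*---
---***---
---**----
---------
---------
13) ---------
---**----
---*v*---
---***---
---**----
---------
---------
14) ---------
---**----
---<**---
---***---
---**----
---------
---------
15) ---------
---**----
----**---
---v**---
---**----
---------
---------
16) ---------
---**----
----**---
---->*---
---**----
---------
---------
17) ---------
---**----
----^*---
-----*---
---**----
---------
---------

2,4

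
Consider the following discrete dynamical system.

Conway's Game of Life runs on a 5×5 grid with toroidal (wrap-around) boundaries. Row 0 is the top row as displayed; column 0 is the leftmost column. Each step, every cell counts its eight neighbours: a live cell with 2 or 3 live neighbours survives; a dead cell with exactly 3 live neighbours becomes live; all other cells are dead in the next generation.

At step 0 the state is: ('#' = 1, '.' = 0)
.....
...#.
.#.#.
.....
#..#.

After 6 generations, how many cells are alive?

[0] .....
...#.
.#.#.
.....
#..#.
[1] ....#
..#..
..#..
..#.#
.....
[2] .....
...#.
.##..
...#.
...#.
[3] .....
..#..
..##.
...#.
.....
[4] .....
..##.
..##.
..##.
.....
[5] .....
..##.
.#..#
..##.
.....
[6] .....
..##.
.#..#
..##.
.....

6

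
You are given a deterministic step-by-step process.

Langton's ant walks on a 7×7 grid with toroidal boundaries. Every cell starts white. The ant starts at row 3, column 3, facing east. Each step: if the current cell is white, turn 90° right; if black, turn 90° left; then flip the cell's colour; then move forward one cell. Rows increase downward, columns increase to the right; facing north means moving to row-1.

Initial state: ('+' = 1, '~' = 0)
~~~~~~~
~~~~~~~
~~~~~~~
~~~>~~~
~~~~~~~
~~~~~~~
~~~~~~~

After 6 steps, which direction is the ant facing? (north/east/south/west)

east

step 0: ~~~~~~~
~~~~~~~
~~~~~~~
~~~>~~~
~~~~~~~
~~~~~~~
~~~~~~~
step 1: ~~~~~~~
~~~~~~~
~~~~~~~
~~~+~~~
~~~v~~~
~~~~~~~
~~~~~~~
step 2: ~~~~~~~
~~~~~~~
~~~~~~~
~~~+~~~
~~<+~~~
~~~~~~~
~~~~~~~
step 3: ~~~~~~~
~~~~~~~
~~~~~~~
~~^+~~~
~~++~~~
~~~~~~~
~~~~~~~
step 4: ~~~~~~~
~~~~~~~
~~~~~~~
~~+>~~~
~~++~~~
~~~~~~~
~~~~~~~
step 5: ~~~~~~~
~~~~~~~
~~~^~~~
~~+~~~~
~~++~~~
~~~~~~~
~~~~~~~
step 6: ~~~~~~~
~~~~~~~
~~~+>~~
~~+~~~~
~~++~~~
~~~~~~~
~~~~~~~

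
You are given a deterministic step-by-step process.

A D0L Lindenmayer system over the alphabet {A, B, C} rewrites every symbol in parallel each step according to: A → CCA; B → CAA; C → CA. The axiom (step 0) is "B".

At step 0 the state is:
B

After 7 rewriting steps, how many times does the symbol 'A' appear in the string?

268

gen 0: B
gen 1: CAA
gen 2: CACCACCA
gen 3: CACCACACACCACACACCA
gen 4: CACCACACACCACACCACACCACACACCACACCACACCACACACCA
gen 5: CACCACACACCACACCACACCACACACCACACCACACACCACACCACACACCACACCACACCACACACCACACCACACACCACACCACACACCACACCACACCACACACCA
gen 6: CACCACACACCACACCACACCACACACCACACCACACACCACACCACACACCACACCA…CACCACACCACACACCACACCACACACCACACCACACACCACACCACACCACACACCA  (len 268)
gen 7: CACCACACACCACACCACACCACACACCACACCACACACCACACCACACACCACACCA…CACCACACCACACACCACACCACACACCACACCACACACCACACCACACCACACACCA  (len 647)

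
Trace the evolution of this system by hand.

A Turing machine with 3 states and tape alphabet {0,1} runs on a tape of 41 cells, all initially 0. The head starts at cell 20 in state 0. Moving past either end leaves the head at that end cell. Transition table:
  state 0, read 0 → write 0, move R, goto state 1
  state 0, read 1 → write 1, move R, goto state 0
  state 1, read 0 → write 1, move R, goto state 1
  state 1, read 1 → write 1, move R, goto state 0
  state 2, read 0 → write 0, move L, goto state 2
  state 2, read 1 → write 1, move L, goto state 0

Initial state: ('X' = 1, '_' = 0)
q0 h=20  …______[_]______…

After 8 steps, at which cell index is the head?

[0] q0 h=20  …______[_]______…
[1] q1 h=21  …______[_]______…
[2] q1 h=22  …_____X[_]______…
[3] q1 h=23  …____XX[_]______…
[4] q1 h=24  …___XXX[_]______…
[5] q1 h=25  …__XXXX[_]______…
[6] q1 h=26  …_XXXXX[_]______…
[7] q1 h=27  …XXXXXX[_]______…
[8] q1 h=28  …XXXXXX[_]______…

28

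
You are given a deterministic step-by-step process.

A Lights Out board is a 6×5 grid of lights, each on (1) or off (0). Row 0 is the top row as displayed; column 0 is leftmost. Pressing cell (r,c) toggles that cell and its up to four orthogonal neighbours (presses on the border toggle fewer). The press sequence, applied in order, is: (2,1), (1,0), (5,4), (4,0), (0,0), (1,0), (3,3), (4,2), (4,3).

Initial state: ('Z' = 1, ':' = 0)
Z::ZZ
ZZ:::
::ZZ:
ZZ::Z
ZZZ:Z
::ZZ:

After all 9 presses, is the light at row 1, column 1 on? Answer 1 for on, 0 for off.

0

[0] Z::ZZ
ZZ:::
::ZZ:
ZZ::Z
ZZZ:Z
::ZZ:
[1] Z::ZZ
Z::::
ZZ:Z:
Z:::Z
ZZZ:Z
::ZZ:
[2] :::ZZ
:Z:::
:Z:Z:
Z:::Z
ZZZ:Z
::ZZ:
[3] :::ZZ
:Z:::
:Z:Z:
Z:::Z
ZZZ::
::Z:Z
[4] :::ZZ
:Z:::
:Z:Z:
::::Z
::Z::
Z:Z:Z
[5] ZZ:ZZ
ZZ:::
:Z:Z:
::::Z
::Z::
Z:Z:Z
[6] :Z:ZZ
:::::
ZZ:Z:
::::Z
::Z::
Z:Z:Z
[7] :Z:ZZ
:::::
ZZ:::
::ZZ:
::ZZ:
Z:Z:Z
[8] :Z:ZZ
:::::
ZZ:::
:::Z:
:Z:::
Z:::Z
[9] :Z:ZZ
:::::
ZZ:::
:::::
:ZZZZ
Z::ZZ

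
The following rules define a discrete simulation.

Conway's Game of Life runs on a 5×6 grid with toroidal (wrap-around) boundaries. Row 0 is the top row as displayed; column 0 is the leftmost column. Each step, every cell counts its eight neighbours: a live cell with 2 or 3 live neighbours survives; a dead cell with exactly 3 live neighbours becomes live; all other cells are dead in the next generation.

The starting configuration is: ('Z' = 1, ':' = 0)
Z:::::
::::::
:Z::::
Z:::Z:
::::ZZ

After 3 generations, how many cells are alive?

2

gen 0: Z:::::
::::::
:Z::::
Z:::Z:
::::ZZ
gen 1: :::::Z
::::::
::::::
Z:::Z:
Z:::Z:
gen 2: :::::Z
::::::
::::::
::::::
Z:::Z:
gen 3: :::::Z
::::::
::::::
::::::
:::::Z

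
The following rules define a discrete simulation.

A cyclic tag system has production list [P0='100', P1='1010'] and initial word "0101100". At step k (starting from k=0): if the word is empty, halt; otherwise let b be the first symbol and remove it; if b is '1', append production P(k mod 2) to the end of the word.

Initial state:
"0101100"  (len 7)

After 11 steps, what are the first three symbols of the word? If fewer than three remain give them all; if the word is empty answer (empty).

[0] "0101100"  (len 7)
[1] "101100"  (len 6)
[2] "011001010"  (len 9)
[3] "11001010"  (len 8)
[4] "10010101010"  (len 11)
[5] "0010101010100"  (len 13)
[6] "010101010100"  (len 12)
[7] "10101010100"  (len 11)
[8] "01010101001010"  (len 14)
[9] "1010101001010"  (len 13)
[10] "0101010010101010"  (len 16)
[11] "101010010101010"  (len 15)

101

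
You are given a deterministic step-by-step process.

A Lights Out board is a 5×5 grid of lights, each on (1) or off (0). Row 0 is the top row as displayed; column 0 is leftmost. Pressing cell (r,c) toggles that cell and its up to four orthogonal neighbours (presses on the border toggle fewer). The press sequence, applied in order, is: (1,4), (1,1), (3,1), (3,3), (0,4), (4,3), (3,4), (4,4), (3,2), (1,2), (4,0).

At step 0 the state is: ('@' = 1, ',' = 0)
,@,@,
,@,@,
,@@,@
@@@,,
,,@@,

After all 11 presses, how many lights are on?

[0] ,@,@,
,@,@,
,@@,@
@@@,,
,,@@,
[1] ,@,@@
,@,,@
,@@,,
@@@,,
,,@@,
[2] ,,,@@
@,@,@
,,@,,
@@@,,
,,@@,
[3] ,,,@@
@,@,@
,@@,,
,,,,,
,@@@,
[4] ,,,@@
@,@,@
,@@@,
,,@@@
,@@,,
[5] ,,,,,
@,@,,
,@@@,
,,@@@
,@@,,
[6] ,,,,,
@,@,,
,@@@,
,,@,@
,@,@@
[7] ,,,,,
@,@,,
,@@@@
,,@@,
,@,@,
[8] ,,,,,
@,@,,
,@@@@
,,@@@
,@,,@
[9] ,,,,,
@,@,,
,@,@@
,@,,@
,@@,@
[10] ,,@,,
@@,@,
,@@@@
,@,,@
,@@,@
[11] ,,@,,
@@,@,
,@@@@
@@,,@
@,@,@

14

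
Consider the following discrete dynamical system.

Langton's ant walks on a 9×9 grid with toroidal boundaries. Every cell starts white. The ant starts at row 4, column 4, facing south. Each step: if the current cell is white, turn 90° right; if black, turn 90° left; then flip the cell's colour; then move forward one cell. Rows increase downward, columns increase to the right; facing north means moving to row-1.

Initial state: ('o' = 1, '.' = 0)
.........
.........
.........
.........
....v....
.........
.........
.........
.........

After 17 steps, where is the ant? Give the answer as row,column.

t=0: .........
.........
.........
.........
....v....
.........
.........
.........
.........
t=1: .........
.........
.........
.........
...<o....
.........
.........
.........
.........
t=2: .........
.........
.........
...^.....
...oo....
.........
.........
.........
.........
t=3: .........
.........
.........
...o>....
...oo....
.........
.........
.........
.........
t=4: .........
.........
.........
...oo....
...ov....
.........
.........
.........
.........
t=5: .........
.........
.........
...oo....
...o.>...
.........
.........
.........
.........
t=6: .........
.........
.........
...oo....
...o.o...
.....v...
.........
.........
.........
t=7: .........
.........
.........
...oo....
...o.o...
....<o...
.........
.........
.........
t=8: .........
.........
.........
...oo....
...o^o...
....oo...
.........
.........
.........
t=9: .........
.........
.........
...oo....
...oo>...
....oo...
.........
.........
.........
t=10: .........
.........
.........
...oo^...
...oo....
....oo...
.........
.........
.........
t=11: .........
.........
.........
...ooo>..
...oo....
....oo...
.........
.........
.........
t=12: .........
.........
.........
...oooo..
...oo.v..
....oo...
.........
.........
.........
t=13: .........
.........
.........
...oooo..
...oo<o..
....oo...
.........
.........
.........
t=14: .........
.........
.........
...oo^o..
...oooo..
....oo...
.........
.........
.........
t=15: .........
.........
.........
...o<.o..
...oooo..
....oo...
.........
.........
.........
t=16: .........
.........
.........
...o..o..
...ovoo..
....oo...
.........
.........
.........
t=17: .........
.........
.........
...o..o..
...o.>o..
....oo...
.........
.........
.........

4,5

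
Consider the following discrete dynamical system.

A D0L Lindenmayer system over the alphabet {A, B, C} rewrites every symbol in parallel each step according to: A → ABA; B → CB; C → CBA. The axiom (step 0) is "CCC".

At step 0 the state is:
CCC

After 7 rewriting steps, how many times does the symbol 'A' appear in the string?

1131

k=0  CCC
k=1  CBACBACBA
k=2  CBACBABACBACBABACBACBABA
k=3  CBACBABACBACBABACBABACBACBABACBACBABACBABACBACBABACBACBABACBABA
k=4  CBACBABACBACBABACBABACBACBABACBACBABACBABACBACBABACBABACBA…ABACBACBABACBACBABACBABACBACBABACBACBABACBABACBACBABACBABA  (len 165)
k=5  CBACBABACBACBABACBABACBACBABACBACBABACBABACBACBABACBABACBA…ACBABACBABACBACBABACBABACBACBABACBACBABACBABACBACBABACBABA  (len 432)
k=6  CBACBABACBACBABACBABACBACBABACBACBABACBABACBACBABACBABACBA…ACBABACBABACBACBABACBABACBACBABACBACBABACBABACBACBABACBABA  (len 1131)
k=7  CBACBABACBACBABACBABACBACBABACBACBABACBABACBACBABACBABACBA…ACBABACBABACBACBABACBABACBACBABACBACBABACBABACBACBABACBABA  (len 2961)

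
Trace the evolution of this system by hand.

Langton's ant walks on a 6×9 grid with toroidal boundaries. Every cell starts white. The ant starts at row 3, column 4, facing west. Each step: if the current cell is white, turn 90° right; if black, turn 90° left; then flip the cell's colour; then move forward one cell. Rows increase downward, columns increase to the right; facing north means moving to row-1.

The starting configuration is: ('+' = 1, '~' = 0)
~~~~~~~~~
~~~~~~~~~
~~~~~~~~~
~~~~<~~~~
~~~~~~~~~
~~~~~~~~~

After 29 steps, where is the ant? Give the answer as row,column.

4,6

0) ~~~~~~~~~
~~~~~~~~~
~~~~~~~~~
~~~~<~~~~
~~~~~~~~~
~~~~~~~~~
1) ~~~~~~~~~
~~~~~~~~~
~~~~^~~~~
~~~~+~~~~
~~~~~~~~~
~~~~~~~~~
2) ~~~~~~~~~
~~~~~~~~~
~~~~+>~~~
~~~~+~~~~
~~~~~~~~~
~~~~~~~~~
3) ~~~~~~~~~
~~~~~~~~~
~~~~++~~~
~~~~+v~~~
~~~~~~~~~
~~~~~~~~~
4) ~~~~~~~~~
~~~~~~~~~
~~~~++~~~
~~~~<+~~~
~~~~~~~~~
~~~~~~~~~
5) ~~~~~~~~~
~~~~~~~~~
~~~~++~~~
~~~~~+~~~
~~~~v~~~~
~~~~~~~~~
6) ~~~~~~~~~
~~~~~~~~~
~~~~++~~~
~~~~~+~~~
~~~<+~~~~
~~~~~~~~~
7) ~~~~~~~~~
~~~~~~~~~
~~~~++~~~
~~~^~+~~~
~~~++~~~~
~~~~~~~~~
8) ~~~~~~~~~
~~~~~~~~~
~~~~++~~~
~~~+>+~~~
~~~++~~~~
~~~~~~~~~
9) ~~~~~~~~~
~~~~~~~~~
~~~~++~~~
~~~+++~~~
~~~+v~~~~
~~~~~~~~~
10) ~~~~~~~~~
~~~~~~~~~
~~~~++~~~
~~~+++~~~
~~~+~>~~~
~~~~~~~~~
11) ~~~~~~~~~
~~~~~~~~~
~~~~++~~~
~~~+++~~~
~~~+~+~~~
~~~~~v~~~
12) ~~~~~~~~~
~~~~~~~~~
~~~~++~~~
~~~+++~~~
~~~+~+~~~
~~~~<+~~~
13) ~~~~~~~~~
~~~~~~~~~
~~~~++~~~
~~~+++~~~
~~~+^+~~~
~~~~++~~~
14) ~~~~~~~~~
~~~~~~~~~
~~~~++~~~
~~~+++~~~
~~~++>~~~
~~~~++~~~
15) ~~~~~~~~~
~~~~~~~~~
~~~~++~~~
~~~++^~~~
~~~++~~~~
~~~~++~~~
16) ~~~~~~~~~
~~~~~~~~~
~~~~++~~~
~~~+<~~~~
~~~++~~~~
~~~~++~~~
17) ~~~~~~~~~
~~~~~~~~~
~~~~++~~~
~~~+~~~~~
~~~+v~~~~
~~~~++~~~
18) ~~~~~~~~~
~~~~~~~~~
~~~~++~~~
~~~+~~~~~
~~~+~>~~~
~~~~++~~~
19) ~~~~~~~~~
~~~~~~~~~
~~~~++~~~
~~~+~~~~~
~~~+~+~~~
~~~~+v~~~
20) ~~~~~~~~~
~~~~~~~~~
~~~~++~~~
~~~+~~~~~
~~~+~+~~~
~~~~+~>~~
21) ~~~~~~v~~
~~~~~~~~~
~~~~++~~~
~~~+~~~~~
~~~+~+~~~
~~~~+~+~~
22) ~~~~~<+~~
~~~~~~~~~
~~~~++~~~
~~~+~~~~~
~~~+~+~~~
~~~~+~+~~
23) ~~~~~++~~
~~~~~~~~~
~~~~++~~~
~~~+~~~~~
~~~+~+~~~
~~~~+^+~~
24) ~~~~~++~~
~~~~~~~~~
~~~~++~~~
~~~+~~~~~
~~~+~+~~~
~~~~++>~~
25) ~~~~~++~~
~~~~~~~~~
~~~~++~~~
~~~+~~~~~
~~~+~+^~~
~~~~++~~~
26) ~~~~~++~~
~~~~~~~~~
~~~~++~~~
~~~+~~~~~
~~~+~++>~
~~~~++~~~
27) ~~~~~++~~
~~~~~~~~~
~~~~++~~~
~~~+~~~~~
~~~+~+++~
~~~~++~v~
28) ~~~~~++~~
~~~~~~~~~
~~~~++~~~
~~~+~~~~~
~~~+~+++~
~~~~++<+~
29) ~~~~~++~~
~~~~~~~~~
~~~~++~~~
~~~+~~~~~
~~~+~+^+~
~~~~++++~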